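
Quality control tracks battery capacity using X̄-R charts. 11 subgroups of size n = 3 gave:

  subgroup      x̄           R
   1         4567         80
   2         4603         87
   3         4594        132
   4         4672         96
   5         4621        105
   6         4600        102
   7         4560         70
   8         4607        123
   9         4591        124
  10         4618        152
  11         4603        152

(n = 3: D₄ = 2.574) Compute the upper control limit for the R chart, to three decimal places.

286.182

R̄ = (80 + 87 + 132 + 96 + 105 + 102 + 70 + 123 + 124 + 152 + 152) / 11 = 1223.0000 / 11 = 111.1818
UCL_R = D₄·R̄ = 2.574 × 111.1818 = 286.1820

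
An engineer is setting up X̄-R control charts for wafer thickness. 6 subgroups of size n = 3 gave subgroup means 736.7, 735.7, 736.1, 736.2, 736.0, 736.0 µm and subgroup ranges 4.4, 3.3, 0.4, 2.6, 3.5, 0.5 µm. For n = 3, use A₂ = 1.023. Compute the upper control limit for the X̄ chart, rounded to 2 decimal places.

X̄̄ = (736.7 + 735.7 + 736.1 + 736.2 + 736.0 + 736.0) / 6 = 4416.7000 / 6 = 736.1167
R̄ = (4.4 + 3.3 + 0.4 + 2.6 + 3.5 + 0.5) / 6 = 14.7000 / 6 = 2.4500
UCL = X̄̄ + A₂·R̄ = 736.1167 + 1.023 × 2.4500 = 738.6230

738.62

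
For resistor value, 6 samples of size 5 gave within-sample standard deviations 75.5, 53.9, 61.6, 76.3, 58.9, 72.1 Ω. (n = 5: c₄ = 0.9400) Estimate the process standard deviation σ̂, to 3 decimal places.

s̄ = (75.5 + 53.9 + 61.6 + 76.3 + 58.9 + 72.1) / 6 = 66.3833
σ̂ = s̄ / c₄ = 66.3833 / 0.9400 = 70.6206

70.621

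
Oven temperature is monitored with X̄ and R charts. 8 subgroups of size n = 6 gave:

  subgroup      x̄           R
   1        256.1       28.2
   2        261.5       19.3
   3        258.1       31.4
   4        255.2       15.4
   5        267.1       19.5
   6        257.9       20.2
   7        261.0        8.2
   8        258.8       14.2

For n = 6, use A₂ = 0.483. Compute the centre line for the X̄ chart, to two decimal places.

X̄̄ = (256.1 + 261.5 + 258.1 + 255.2 + 267.1 + 257.9 + 261.0 + 258.8) / 8 = 2075.7000 / 8 = 259.4625
CL = X̄̄ = 259.4625

259.46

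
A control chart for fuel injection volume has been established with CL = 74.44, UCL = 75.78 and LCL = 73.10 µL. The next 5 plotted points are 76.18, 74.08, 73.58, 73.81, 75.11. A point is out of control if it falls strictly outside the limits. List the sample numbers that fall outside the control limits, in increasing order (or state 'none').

1

Compare each point to [73.10, 75.78]: sample 1 = 76.18 > UCL.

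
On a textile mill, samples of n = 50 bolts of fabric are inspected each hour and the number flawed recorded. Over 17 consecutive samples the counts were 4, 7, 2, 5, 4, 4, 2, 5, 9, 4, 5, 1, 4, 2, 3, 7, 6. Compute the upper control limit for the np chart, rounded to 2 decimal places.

10.33

p̄ = Σdᵢ / (k·n) = 74 / (17 × 50) = 0.08706
UCL = np̄ + 3·√(np̄(1−p̄)) = 4.3529 + 3 × √(4.3529×0.91294) = 4.3529 + 3 × 1.9935 = 10.3334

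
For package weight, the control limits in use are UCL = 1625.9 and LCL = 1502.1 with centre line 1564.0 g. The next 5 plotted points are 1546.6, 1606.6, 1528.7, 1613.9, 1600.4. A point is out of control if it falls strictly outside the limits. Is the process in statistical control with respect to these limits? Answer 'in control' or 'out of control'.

in control

All 5 points lie within [1502.1, 1625.9].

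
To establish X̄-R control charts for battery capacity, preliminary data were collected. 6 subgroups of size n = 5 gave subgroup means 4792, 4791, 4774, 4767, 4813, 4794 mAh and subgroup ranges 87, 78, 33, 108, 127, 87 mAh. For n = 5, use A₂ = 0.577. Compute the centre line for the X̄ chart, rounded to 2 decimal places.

X̄̄ = (4792 + 4791 + 4774 + 4767 + 4813 + 4794) / 6 = 28731.0000 / 6 = 4788.5000
CL = X̄̄ = 4788.5000

4788.50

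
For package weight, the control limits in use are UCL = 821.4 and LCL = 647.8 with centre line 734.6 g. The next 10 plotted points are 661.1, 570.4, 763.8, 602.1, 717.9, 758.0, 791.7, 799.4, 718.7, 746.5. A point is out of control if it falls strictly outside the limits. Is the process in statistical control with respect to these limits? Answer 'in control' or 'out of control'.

out of control

Compare each point to [647.8, 821.4]: sample 2 = 570.4 < LCL; sample 4 = 602.1 < LCL.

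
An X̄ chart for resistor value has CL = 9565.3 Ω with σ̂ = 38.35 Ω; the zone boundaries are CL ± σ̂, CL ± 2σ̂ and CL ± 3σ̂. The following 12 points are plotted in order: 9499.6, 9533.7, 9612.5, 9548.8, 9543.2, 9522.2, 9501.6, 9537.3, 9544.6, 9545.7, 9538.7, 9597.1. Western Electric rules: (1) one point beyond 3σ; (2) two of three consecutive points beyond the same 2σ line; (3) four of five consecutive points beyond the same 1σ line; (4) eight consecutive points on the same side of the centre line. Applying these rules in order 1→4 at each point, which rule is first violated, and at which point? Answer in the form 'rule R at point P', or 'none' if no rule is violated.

rule 4 at point 11

Zone of each point (C = within 1σ̂, B = 1σ̂–2σ̂, A = 2σ̂–3σ̂, * = beyond 3σ̂; sign = side of CL): 1:-B, 2:-C, 3:+B, 4:-C, 5:-C, 6:-B, 7:-B, 8:-C, 9:-C, 10:-C, 11:-C, 12:+C
Rule 4 (eight consecutive points on the same side of the centre line) is satisfied at point 11.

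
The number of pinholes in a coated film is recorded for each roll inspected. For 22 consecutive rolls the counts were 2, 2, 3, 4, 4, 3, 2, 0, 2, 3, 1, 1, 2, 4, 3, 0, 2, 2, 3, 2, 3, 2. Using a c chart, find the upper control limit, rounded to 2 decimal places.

6.80

c̄ = (2 + 2 + 3 + 4 + 4 + 3 + 2 + 0 + 2 + 3 + 1 + 1 + 2 + 4 + 3 + 0 + 2 + 2 + 3 + 2 + 3 + 2) / 22 = 50 / 22 = 2.2727
UCL = c̄ + 3√c̄ = 2.2727 + 3 × √2.2727 = 2.2727 + 3 × 1.5076 = 6.7954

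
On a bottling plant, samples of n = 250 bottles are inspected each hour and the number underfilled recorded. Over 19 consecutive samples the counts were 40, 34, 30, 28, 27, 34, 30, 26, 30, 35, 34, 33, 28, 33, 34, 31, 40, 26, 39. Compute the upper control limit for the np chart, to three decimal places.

p̄ = Σdᵢ / (k·n) = 612 / (19 × 250) = 0.12884
UCL = np̄ + 3·√(np̄(1−p̄)) = 32.2105 + 3 × √(32.2105×0.87116) = 32.2105 + 3 × 5.2972 = 48.1022

48.102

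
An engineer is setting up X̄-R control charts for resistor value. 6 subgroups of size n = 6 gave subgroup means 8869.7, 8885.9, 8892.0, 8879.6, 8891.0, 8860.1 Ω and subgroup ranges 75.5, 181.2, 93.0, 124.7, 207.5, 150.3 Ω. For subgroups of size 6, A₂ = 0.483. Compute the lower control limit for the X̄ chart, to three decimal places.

8812.725

X̄̄ = (8869.7 + 8885.9 + 8892.0 + 8879.6 + 8891.0 + 8860.1) / 6 = 53278.3000 / 6 = 8879.7167
R̄ = (75.5 + 181.2 + 93.0 + 124.7 + 207.5 + 150.3) / 6 = 832.2000 / 6 = 138.7000
LCL = X̄̄ − A₂·R̄ = 8879.7167 − 0.483 × 138.7000 = 8812.7246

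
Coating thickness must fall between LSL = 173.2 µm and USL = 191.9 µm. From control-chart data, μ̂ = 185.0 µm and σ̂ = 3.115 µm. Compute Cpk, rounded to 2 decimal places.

0.74

Cpu = (USL − μ̂) / (3σ̂) = (191.9 − 185.0) / (3 × 3.115) = 0.7384; Cpl = (μ̂ − LSL) / (3σ̂) = (185.0 − 173.2) / (3 × 3.115) = 1.2627; Cpk = min(Cpu, Cpl) = 0.7384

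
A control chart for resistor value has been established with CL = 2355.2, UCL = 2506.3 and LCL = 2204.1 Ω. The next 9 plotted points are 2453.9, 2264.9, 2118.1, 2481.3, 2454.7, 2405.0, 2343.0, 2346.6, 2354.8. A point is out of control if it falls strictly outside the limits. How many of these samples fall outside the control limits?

1

Compare each point to [2204.1, 2506.3]: sample 3 = 2118.1 < LCL.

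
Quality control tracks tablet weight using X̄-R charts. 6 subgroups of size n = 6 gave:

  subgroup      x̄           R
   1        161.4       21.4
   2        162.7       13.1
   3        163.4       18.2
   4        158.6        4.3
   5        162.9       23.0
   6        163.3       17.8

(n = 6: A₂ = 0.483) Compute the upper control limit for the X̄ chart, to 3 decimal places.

X̄̄ = (161.4 + 162.7 + 163.4 + 158.6 + 162.9 + 163.3) / 6 = 972.3000 / 6 = 162.0500
R̄ = (21.4 + 13.1 + 18.2 + 4.3 + 23.0 + 17.8) / 6 = 97.8000 / 6 = 16.3000
UCL = X̄̄ + A₂·R̄ = 162.0500 + 0.483 × 16.3000 = 169.9229

169.923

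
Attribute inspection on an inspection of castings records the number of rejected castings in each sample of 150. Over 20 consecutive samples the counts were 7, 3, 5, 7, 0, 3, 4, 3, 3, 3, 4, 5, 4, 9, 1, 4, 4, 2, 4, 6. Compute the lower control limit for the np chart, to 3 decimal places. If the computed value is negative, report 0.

p̄ = Σdᵢ / (k·n) = 81 / (20 × 150) = 0.02700
LCL = np̄ − 3·√(np̄(1−p̄)) = 4.0500 − 3 × 1.9851 = -1.9053 → 0 (negative, so LCL = 0)

0.000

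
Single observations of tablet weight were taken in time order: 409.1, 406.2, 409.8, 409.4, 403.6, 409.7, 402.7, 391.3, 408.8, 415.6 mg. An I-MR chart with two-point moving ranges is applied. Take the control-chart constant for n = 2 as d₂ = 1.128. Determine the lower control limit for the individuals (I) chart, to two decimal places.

388.45

X̄ = (409.1 + 406.2 + 409.8 + 409.4 + 403.6 + 409.7 + 402.7 + 391.3 + 408.8 + 415.6) / 10 = 406.6200
Moving ranges: 2.9, 3.6, 0.4, 5.8, 6.1, 7.0, 11.4, 17.5, 6.8; M̄R̄ = 61.5000 / 9 = 6.8333
LCL = X̄ − 3·M̄R̄/d₂ = 406.6200 − 3 × 6.8333 / 1.128 = 388.4462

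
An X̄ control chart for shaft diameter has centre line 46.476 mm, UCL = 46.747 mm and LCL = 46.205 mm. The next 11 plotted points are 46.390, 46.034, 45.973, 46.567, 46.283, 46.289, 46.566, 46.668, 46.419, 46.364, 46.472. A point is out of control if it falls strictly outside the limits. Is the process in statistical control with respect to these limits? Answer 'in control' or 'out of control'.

out of control

Compare each point to [46.205, 46.747]: sample 2 = 46.034 < LCL; sample 3 = 45.973 < LCL.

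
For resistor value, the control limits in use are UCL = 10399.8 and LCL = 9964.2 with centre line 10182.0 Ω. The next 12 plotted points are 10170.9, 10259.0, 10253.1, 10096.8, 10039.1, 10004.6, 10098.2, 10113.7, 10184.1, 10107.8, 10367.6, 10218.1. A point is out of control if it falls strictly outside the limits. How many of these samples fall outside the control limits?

0

All 12 points lie within [9964.2, 10399.8].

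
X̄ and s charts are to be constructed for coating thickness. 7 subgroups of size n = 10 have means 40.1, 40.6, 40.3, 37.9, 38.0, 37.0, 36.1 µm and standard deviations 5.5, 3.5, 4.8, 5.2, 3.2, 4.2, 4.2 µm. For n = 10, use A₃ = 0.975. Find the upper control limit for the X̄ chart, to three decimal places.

X̄̄ = (40.1 + 40.6 + 40.3 + 37.9 + 38.0 + 37.0 + 36.1) / 7 = 38.5714
s̄ = (5.5 + 3.5 + 4.8 + 5.2 + 3.2 + 4.2 + 4.2) / 7 = 4.3714
UCL = X̄̄ + A₃·s̄ = 38.5714 + 0.975 × 4.3714 = 42.8336

42.834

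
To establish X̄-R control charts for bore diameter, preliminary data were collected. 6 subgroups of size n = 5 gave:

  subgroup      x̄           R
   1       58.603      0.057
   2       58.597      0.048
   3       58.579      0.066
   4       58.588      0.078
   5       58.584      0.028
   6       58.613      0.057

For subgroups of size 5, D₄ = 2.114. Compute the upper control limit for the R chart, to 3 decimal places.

0.118

R̄ = (0.057 + 0.048 + 0.066 + 0.078 + 0.028 + 0.057) / 6 = 0.3340 / 6 = 0.0557
UCL_R = D₄·R̄ = 2.114 × 0.0557 = 0.1177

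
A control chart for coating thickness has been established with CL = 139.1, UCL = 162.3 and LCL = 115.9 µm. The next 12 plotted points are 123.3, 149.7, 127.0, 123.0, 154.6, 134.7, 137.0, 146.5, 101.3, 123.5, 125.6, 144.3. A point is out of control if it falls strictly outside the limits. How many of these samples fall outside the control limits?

1

Compare each point to [115.9, 162.3]: sample 9 = 101.3 < LCL.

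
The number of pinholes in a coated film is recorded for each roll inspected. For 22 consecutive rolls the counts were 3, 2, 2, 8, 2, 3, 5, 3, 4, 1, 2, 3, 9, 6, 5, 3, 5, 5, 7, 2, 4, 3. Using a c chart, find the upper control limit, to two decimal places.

9.92

c̄ = (3 + 2 + 2 + 8 + 2 + 3 + 5 + 3 + 4 + 1 + 2 + 3 + 9 + 6 + 5 + 3 + 5 + 5 + 7 + 2 + 4 + 3) / 22 = 87 / 22 = 3.9545
UCL = c̄ + 3√c̄ = 3.9545 + 3 × √3.9545 = 3.9545 + 3 × 1.9886 = 9.9204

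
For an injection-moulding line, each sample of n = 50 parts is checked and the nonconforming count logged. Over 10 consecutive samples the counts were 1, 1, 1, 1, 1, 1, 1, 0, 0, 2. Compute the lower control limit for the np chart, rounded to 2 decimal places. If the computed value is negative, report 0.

0.00

p̄ = Σdᵢ / (k·n) = 9 / (10 × 50) = 0.01800
LCL = np̄ − 3·√(np̄(1−p̄)) = 0.9000 − 3 × 0.9401 = -1.9203 → 0 (negative, so LCL = 0)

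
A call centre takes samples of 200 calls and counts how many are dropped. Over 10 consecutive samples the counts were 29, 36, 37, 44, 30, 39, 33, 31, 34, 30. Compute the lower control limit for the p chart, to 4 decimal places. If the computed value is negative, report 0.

p̄ = Σdᵢ / (k·n) = 343 / (10 × 200) = 0.17150
LCL = p̄ − 3·√(p̄(1−p̄)/n) = 0.17150 − 3 × 0.02665 = 0.09154

0.0915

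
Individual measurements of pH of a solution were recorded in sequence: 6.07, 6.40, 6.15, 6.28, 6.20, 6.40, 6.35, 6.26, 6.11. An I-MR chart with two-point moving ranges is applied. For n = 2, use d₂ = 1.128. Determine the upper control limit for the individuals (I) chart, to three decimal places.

6.672

X̄ = (6.07 + 6.40 + 6.15 + 6.28 + 6.20 + 6.40 + 6.35 + 6.26 + 6.11) / 9 = 6.2467
Moving ranges: 0.33, 0.25, 0.13, 0.08, 0.20, 0.05, 0.09, 0.15; M̄R̄ = 1.2800 / 8 = 0.1600
UCL = X̄ + 3·M̄R̄/d₂ = 6.2467 + 3 × 0.1600 / 1.128 = 6.6722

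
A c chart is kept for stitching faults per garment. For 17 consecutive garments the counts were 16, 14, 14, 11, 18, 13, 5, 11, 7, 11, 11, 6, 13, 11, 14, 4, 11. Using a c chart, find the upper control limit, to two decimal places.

21.21

c̄ = (16 + 14 + 14 + 11 + 18 + 13 + 5 + 11 + 7 + 11 + 11 + 6 + 13 + 11 + 14 + 4 + 11) / 17 = 190 / 17 = 11.1765
UCL = c̄ + 3√c̄ = 11.1765 + 3 × √11.1765 = 11.1765 + 3 × 3.3431 = 21.2058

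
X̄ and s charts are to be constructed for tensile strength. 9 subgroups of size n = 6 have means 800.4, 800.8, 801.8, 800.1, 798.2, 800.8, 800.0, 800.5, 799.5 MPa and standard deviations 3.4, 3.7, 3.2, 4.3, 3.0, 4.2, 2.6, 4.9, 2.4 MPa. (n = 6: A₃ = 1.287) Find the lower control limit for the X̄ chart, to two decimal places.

X̄̄ = (800.4 + 800.8 + 801.8 + 800.1 + 798.2 + 800.8 + 800.0 + 800.5 + 799.5) / 9 = 800.2333
s̄ = (3.4 + 3.7 + 3.2 + 4.3 + 3.0 + 4.2 + 2.6 + 4.9 + 2.4) / 9 = 3.5222
LCL = X̄̄ − A₃·s̄ = 800.2333 − 1.287 × 3.5222 = 795.7002

795.70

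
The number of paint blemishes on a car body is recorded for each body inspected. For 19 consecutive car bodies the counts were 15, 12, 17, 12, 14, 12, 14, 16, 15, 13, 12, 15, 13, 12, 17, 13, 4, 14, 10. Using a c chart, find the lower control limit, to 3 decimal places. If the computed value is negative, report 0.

2.276

c̄ = (15 + 12 + 17 + 12 + 14 + 12 + 14 + 16 + 15 + 13 + 12 + 15 + 13 + 12 + 17 + 13 + 4 + 14 + 10) / 19 = 250 / 19 = 13.1579
LCL = c̄ − 3√c̄ = 13.1579 − 3 × 3.6274 = 2.2758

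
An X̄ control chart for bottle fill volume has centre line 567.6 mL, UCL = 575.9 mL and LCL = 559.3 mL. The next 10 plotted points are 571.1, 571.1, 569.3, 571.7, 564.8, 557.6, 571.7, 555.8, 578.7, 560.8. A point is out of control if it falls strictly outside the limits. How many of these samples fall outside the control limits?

3

Compare each point to [559.3, 575.9]: sample 6 = 557.6 < LCL; sample 8 = 555.8 < LCL; sample 9 = 578.7 > UCL.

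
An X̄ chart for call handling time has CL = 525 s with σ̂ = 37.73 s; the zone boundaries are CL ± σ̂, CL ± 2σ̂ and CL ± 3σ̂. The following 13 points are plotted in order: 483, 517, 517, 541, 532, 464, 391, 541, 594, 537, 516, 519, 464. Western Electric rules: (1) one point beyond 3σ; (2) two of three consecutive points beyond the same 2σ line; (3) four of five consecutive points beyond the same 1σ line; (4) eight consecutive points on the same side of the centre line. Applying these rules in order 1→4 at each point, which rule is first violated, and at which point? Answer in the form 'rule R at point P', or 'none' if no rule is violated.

Zone of each point (C = within 1σ̂, B = 1σ̂–2σ̂, A = 2σ̂–3σ̂, * = beyond 3σ̂; sign = side of CL): 1:-B, 2:-C, 3:-C, 4:+C, 5:+C, 6:-B, 7:-*, 8:+C, 9:+B, 10:+C, 11:-C, 12:-C, 13:-B
Rule 1 (one point beyond the 3σ limits) is satisfied at point 7.

rule 1 at point 7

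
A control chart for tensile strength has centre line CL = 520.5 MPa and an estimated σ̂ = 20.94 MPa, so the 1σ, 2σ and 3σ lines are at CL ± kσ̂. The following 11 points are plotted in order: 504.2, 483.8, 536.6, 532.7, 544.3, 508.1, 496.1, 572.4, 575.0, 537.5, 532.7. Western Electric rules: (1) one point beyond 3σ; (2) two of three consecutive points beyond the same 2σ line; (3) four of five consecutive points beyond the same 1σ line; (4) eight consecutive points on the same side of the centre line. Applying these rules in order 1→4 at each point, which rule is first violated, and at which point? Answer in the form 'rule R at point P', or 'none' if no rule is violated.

rule 2 at point 9

Zone of each point (C = within 1σ̂, B = 1σ̂–2σ̂, A = 2σ̂–3σ̂, * = beyond 3σ̂; sign = side of CL): 1:-C, 2:-B, 3:+C, 4:+C, 5:+B, 6:-C, 7:-B, 8:+A, 9:+A, 10:+C, 11:+C
Rule 2 (two of three consecutive points beyond the same 2σ limit) is satisfied at point 9.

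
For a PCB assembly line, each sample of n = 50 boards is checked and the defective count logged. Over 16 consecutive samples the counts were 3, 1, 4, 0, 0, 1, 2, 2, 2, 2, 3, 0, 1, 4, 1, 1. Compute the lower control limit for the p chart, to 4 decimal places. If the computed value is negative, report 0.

p̄ = Σdᵢ / (k·n) = 27 / (16 × 50) = 0.03375
LCL = p̄ − 3·√(p̄(1−p̄)/n) = 0.03375 − 3 × 0.02554 = -0.04287 → 0 (negative, so LCL = 0)

0.0000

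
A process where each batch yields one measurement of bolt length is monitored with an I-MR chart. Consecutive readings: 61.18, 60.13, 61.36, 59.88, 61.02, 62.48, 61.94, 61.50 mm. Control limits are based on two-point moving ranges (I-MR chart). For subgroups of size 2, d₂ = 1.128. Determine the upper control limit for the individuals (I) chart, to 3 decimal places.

63.975

X̄ = (61.18 + 60.13 + 61.36 + 59.88 + 61.02 + 62.48 + 61.94 + 61.50) / 8 = 61.1863
Moving ranges: 1.05, 1.23, 1.48, 1.14, 1.46, 0.54, 0.44; M̄R̄ = 7.3400 / 7 = 1.0486
UCL = X̄ + 3·M̄R̄/d₂ = 61.1863 + 3 × 1.0486 / 1.128 = 63.9750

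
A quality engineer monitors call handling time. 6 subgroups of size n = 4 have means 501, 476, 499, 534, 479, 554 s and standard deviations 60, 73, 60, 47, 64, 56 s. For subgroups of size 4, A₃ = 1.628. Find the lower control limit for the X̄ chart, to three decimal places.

409.487

X̄̄ = (501 + 476 + 499 + 534 + 479 + 554) / 6 = 507.1667
s̄ = (60 + 73 + 60 + 47 + 64 + 56) / 6 = 60.0000
LCL = X̄̄ − A₃·s̄ = 507.1667 − 1.628 × 60.0000 = 409.4867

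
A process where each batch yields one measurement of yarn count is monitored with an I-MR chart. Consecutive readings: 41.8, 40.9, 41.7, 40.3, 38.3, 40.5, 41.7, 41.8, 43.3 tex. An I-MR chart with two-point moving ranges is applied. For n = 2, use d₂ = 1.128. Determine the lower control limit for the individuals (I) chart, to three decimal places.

X̄ = (41.8 + 40.9 + 41.7 + 40.3 + 38.3 + 40.5 + 41.7 + 41.8 + 43.3) / 9 = 41.1444
Moving ranges: 0.9, 0.8, 1.4, 2.0, 2.2, 1.2, 0.1, 1.5; M̄R̄ = 10.1000 / 8 = 1.2625
LCL = X̄ − 3·M̄R̄/d₂ = 41.1444 − 3 × 1.2625 / 1.128 = 37.7867

37.787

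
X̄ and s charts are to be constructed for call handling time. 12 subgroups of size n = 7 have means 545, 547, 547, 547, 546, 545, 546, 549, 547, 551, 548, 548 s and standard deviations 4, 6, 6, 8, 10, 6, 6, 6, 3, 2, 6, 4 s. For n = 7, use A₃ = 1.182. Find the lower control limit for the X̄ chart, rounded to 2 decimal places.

X̄̄ = (545 + 547 + 547 + 547 + 546 + 545 + 546 + 549 + 547 + 551 + 548 + 548) / 12 = 547.1667
s̄ = (4 + 6 + 6 + 8 + 10 + 6 + 6 + 6 + 3 + 2 + 6 + 4) / 12 = 5.5833
LCL = X̄̄ − A₃·s̄ = 547.1667 − 1.182 × 5.5833 = 540.5672

540.57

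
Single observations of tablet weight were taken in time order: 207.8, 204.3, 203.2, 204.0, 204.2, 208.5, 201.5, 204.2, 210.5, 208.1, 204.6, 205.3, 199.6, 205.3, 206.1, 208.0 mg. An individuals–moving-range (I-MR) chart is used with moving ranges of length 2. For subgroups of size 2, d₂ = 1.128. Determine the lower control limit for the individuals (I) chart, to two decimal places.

X̄ = (207.8 + 204.3 + 203.2 + 204.0 + 204.2 + 208.5 + 201.5 + 204.2 + 210.5 + 208.1 + 204.6 + 205.3 + 199.6 + 205.3 + 206.1 + 208.0) / 16 = 205.3250
Moving ranges: 3.5, 1.1, 0.8, 0.2, 4.3, 7.0, 2.7, 6.3, 2.4, 3.5, 0.7, 5.7, 5.7, 0.8, 1.9; M̄R̄ = 46.6000 / 15 = 3.1067
LCL = X̄ − 3·M̄R̄/d₂ = 205.3250 − 3 × 3.1067 / 1.128 = 197.0626

197.06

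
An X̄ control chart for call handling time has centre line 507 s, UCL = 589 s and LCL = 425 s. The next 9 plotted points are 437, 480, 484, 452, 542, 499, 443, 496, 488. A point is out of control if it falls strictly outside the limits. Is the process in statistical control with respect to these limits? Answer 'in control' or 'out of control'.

in control

All 9 points lie within [425, 589].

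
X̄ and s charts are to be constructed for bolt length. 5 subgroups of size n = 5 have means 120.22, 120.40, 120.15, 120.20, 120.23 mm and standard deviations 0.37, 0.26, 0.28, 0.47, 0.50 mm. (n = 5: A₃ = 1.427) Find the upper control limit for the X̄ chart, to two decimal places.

X̄̄ = (120.22 + 120.40 + 120.15 + 120.20 + 120.23) / 5 = 120.2400
s̄ = (0.37 + 0.26 + 0.28 + 0.47 + 0.50) / 5 = 0.3760
UCL = X̄̄ + A₃·s̄ = 120.2400 + 1.427 × 0.3760 = 120.7766

120.78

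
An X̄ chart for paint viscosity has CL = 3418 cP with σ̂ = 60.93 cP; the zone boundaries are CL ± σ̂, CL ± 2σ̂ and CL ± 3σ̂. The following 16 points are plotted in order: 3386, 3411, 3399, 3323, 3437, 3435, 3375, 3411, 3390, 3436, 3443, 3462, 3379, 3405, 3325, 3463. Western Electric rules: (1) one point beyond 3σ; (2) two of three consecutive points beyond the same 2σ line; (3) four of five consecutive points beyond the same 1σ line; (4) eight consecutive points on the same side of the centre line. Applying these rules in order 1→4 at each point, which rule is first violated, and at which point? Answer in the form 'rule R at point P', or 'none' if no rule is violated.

Zone of each point (C = within 1σ̂, B = 1σ̂–2σ̂, A = 2σ̂–3σ̂, * = beyond 3σ̂; sign = side of CL): 1:-C, 2:-C, 3:-C, 4:-B, 5:+C, 6:+C, 7:-C, 8:-C, 9:-C, 10:+C, 11:+C, 12:+C, 13:-C, 14:-C, 15:-B, 16:+C
No rule fires across all 16 points.

none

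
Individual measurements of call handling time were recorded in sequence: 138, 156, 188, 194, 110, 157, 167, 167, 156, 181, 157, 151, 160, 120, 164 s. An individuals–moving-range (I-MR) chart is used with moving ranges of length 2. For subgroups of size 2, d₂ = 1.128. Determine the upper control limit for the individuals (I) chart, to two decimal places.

225.36

X̄ = (138 + 156 + 188 + 194 + 110 + 157 + 167 + 167 + 156 + 181 + 157 + 151 + 160 + 120 + 164) / 15 = 157.7333
Moving ranges: 18, 32, 6, 84, 47, 10, 0, 11, 25, 24, 6, 9, 40, 44; M̄R̄ = 356.0000 / 14 = 25.4286
UCL = X̄ + 3·M̄R̄/d₂ = 157.7333 + 3 × 25.4286 / 1.128 = 225.3625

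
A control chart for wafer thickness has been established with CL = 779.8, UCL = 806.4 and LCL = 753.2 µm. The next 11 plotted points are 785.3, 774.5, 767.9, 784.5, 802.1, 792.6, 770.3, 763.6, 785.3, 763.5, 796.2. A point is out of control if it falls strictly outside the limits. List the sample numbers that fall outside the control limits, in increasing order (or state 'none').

All 11 points lie within [753.2, 806.4].

none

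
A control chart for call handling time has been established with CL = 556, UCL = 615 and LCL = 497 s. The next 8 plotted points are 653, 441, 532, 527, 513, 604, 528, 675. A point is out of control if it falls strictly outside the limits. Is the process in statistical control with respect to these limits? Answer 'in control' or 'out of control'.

Compare each point to [497, 615]: sample 1 = 653 > UCL; sample 2 = 441 < LCL; sample 8 = 675 > UCL.

out of control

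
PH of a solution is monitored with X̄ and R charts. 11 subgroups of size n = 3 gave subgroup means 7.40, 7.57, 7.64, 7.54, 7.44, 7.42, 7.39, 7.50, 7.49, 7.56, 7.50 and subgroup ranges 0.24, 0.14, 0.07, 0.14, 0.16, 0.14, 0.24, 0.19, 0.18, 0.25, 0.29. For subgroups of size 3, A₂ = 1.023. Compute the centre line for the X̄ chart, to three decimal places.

7.495

X̄̄ = (7.40 + 7.57 + 7.64 + 7.54 + 7.44 + 7.42 + 7.39 + 7.50 + 7.49 + 7.56 + 7.50) / 11 = 82.4500 / 11 = 7.4955
CL = X̄̄ = 7.4955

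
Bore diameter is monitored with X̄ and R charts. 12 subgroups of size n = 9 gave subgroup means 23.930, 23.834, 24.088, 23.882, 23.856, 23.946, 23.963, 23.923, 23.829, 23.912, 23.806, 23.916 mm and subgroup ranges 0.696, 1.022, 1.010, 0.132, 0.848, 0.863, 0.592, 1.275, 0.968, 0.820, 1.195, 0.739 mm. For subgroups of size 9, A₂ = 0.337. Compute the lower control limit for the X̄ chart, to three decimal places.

23.622

X̄̄ = (23.930 + 23.834 + 24.088 + 23.882 + 23.856 + 23.946 + 23.963 + 23.923 + 23.829 + 23.912 + 23.806 + 23.916) / 12 = 286.8850 / 12 = 23.9071
R̄ = (0.696 + 1.022 + 1.010 + 0.132 + 0.848 + 0.863 + 0.592 + 1.275 + 0.968 + 0.820 + 1.195 + 0.739) / 12 = 10.1600 / 12 = 0.8467
LCL = X̄̄ − A₂·R̄ = 23.9071 − 0.337 × 0.8467 = 23.6218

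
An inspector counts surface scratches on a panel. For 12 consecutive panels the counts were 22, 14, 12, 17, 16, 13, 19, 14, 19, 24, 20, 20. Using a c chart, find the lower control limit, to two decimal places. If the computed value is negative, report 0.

c̄ = (22 + 14 + 12 + 17 + 16 + 13 + 19 + 14 + 19 + 24 + 20 + 20) / 12 = 210 / 12 = 17.5000
LCL = c̄ − 3√c̄ = 17.5000 − 3 × 4.1833 = 4.9501

4.95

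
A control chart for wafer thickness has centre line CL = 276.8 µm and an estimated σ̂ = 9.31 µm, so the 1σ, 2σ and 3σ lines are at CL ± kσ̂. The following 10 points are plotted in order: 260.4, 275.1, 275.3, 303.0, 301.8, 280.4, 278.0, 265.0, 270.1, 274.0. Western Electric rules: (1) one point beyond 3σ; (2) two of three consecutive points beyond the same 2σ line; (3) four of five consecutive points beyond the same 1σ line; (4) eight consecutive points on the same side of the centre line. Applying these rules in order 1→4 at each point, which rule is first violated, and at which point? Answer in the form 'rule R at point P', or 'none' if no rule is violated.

rule 2 at point 5

Zone of each point (C = within 1σ̂, B = 1σ̂–2σ̂, A = 2σ̂–3σ̂, * = beyond 3σ̂; sign = side of CL): 1:-B, 2:-C, 3:-C, 4:+A, 5:+A, 6:+C, 7:+C, 8:-B, 9:-C, 10:-C
Rule 2 (two of three consecutive points beyond the same 2σ limit) is satisfied at point 5.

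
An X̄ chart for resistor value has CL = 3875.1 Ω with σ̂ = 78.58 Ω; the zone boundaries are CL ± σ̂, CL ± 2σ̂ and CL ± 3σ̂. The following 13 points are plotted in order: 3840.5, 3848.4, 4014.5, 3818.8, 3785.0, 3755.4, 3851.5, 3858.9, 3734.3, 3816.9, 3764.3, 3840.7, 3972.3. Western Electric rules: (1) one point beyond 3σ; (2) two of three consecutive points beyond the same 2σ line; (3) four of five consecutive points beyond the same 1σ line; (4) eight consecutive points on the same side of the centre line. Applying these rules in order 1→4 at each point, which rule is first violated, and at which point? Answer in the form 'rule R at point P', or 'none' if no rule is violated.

Zone of each point (C = within 1σ̂, B = 1σ̂–2σ̂, A = 2σ̂–3σ̂, * = beyond 3σ̂; sign = side of CL): 1:-C, 2:-C, 3:+B, 4:-C, 5:-B, 6:-B, 7:-C, 8:-C, 9:-B, 10:-C, 11:-B, 12:-C, 13:+B
Rule 4 (eight consecutive points on the same side of the centre line) is satisfied at point 11.

rule 4 at point 11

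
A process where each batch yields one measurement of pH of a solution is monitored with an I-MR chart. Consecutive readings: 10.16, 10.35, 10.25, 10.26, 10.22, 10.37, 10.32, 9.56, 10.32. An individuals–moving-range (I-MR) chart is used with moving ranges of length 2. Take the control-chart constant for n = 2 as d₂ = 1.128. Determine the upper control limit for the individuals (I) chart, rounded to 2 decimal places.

X̄ = (10.16 + 10.35 + 10.25 + 10.26 + 10.22 + 10.37 + 10.32 + 9.56 + 10.32) / 9 = 10.2011
Moving ranges: 0.19, 0.10, 0.01, 0.04, 0.15, 0.05, 0.76, 0.76; M̄R̄ = 2.0600 / 8 = 0.2575
UCL = X̄ + 3·M̄R̄/d₂ = 10.2011 + 3 × 0.2575 / 1.128 = 10.8860

10.89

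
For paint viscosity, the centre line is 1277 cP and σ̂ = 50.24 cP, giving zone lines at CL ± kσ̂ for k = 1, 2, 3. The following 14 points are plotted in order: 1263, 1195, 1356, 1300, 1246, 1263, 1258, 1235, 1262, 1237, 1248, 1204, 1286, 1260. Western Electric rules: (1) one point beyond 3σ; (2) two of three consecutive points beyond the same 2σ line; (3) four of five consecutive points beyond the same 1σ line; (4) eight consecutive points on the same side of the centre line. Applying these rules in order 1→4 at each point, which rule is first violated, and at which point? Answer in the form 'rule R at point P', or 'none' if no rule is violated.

Zone of each point (C = within 1σ̂, B = 1σ̂–2σ̂, A = 2σ̂–3σ̂, * = beyond 3σ̂; sign = side of CL): 1:-C, 2:-B, 3:+B, 4:+C, 5:-C, 6:-C, 7:-C, 8:-C, 9:-C, 10:-C, 11:-C, 12:-B, 13:+C, 14:-C
Rule 4 (eight consecutive points on the same side of the centre line) is satisfied at point 12.

rule 4 at point 12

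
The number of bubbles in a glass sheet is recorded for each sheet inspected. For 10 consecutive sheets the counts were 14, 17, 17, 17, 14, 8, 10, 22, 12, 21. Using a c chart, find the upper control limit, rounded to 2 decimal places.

26.90

c̄ = (14 + 17 + 17 + 17 + 14 + 8 + 10 + 22 + 12 + 21) / 10 = 152 / 10 = 15.2000
UCL = c̄ + 3√c̄ = 15.2000 + 3 × √15.2000 = 15.2000 + 3 × 3.8987 = 26.8962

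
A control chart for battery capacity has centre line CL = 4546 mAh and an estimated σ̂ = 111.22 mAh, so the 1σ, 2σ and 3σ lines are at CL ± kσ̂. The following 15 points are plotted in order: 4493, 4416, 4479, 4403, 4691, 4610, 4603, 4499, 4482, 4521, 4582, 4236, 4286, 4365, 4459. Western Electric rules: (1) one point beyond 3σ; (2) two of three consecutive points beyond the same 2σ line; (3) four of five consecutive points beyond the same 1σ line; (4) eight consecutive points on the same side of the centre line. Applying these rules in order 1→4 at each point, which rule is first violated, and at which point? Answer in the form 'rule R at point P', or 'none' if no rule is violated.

rule 2 at point 13

Zone of each point (C = within 1σ̂, B = 1σ̂–2σ̂, A = 2σ̂–3σ̂, * = beyond 3σ̂; sign = side of CL): 1:-C, 2:-B, 3:-C, 4:-B, 5:+B, 6:+C, 7:+C, 8:-C, 9:-C, 10:-C, 11:+C, 12:-A, 13:-A, 14:-B, 15:-C
Rule 2 (two of three consecutive points beyond the same 2σ limit) is satisfied at point 13.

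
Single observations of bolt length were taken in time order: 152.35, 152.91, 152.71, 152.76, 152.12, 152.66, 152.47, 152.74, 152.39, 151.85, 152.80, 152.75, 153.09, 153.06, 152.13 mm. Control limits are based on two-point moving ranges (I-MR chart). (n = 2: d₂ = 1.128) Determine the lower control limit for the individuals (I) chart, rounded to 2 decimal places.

X̄ = (152.35 + 152.91 + 152.71 + 152.76 + 152.12 + 152.66 + 152.47 + 152.74 + 152.39 + 151.85 + 152.80 + 152.75 + 153.09 + 153.06 + 152.13) / 15 = 152.5860
Moving ranges: 0.56, 0.20, 0.05, 0.64, 0.54, 0.19, 0.27, 0.35, 0.54, 0.95, 0.05, 0.34, 0.03, 0.93; M̄R̄ = 5.6400 / 14 = 0.4029
LCL = X̄ − 3·M̄R̄/d₂ = 152.5860 − 3 × 0.4029 / 1.128 = 151.5146

151.51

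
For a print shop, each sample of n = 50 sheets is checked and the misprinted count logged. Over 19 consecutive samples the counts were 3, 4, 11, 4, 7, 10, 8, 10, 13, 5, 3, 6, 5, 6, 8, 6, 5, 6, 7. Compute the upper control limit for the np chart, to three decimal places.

p̄ = Σdᵢ / (k·n) = 127 / (19 × 50) = 0.13368
UCL = np̄ + 3·√(np̄(1−p̄)) = 6.6842 + 3 × √(6.6842×0.86632) = 6.6842 + 3 × 2.4064 = 13.9033

13.903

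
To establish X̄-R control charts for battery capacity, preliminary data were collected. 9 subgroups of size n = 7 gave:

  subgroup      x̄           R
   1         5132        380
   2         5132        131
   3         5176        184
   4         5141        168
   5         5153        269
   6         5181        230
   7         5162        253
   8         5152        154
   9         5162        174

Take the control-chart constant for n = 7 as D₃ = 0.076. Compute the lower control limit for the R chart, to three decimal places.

16.408

R̄ = (380 + 131 + 184 + 168 + 269 + 230 + 253 + 154 + 174) / 9 = 1943.0000 / 9 = 215.8889
LCL_R = D₃·R̄ = 0.076 × 215.8889 = 16.4076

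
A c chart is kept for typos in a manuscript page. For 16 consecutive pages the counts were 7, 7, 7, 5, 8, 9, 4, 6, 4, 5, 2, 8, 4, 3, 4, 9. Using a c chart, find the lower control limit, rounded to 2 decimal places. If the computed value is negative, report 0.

0.00

c̄ = (7 + 7 + 7 + 5 + 8 + 9 + 4 + 6 + 4 + 5 + 2 + 8 + 4 + 3 + 4 + 9) / 16 = 92 / 16 = 5.7500
LCL = c̄ − 3√c̄ = 5.7500 − 3 × 2.3979 = -1.4437 → 0 (cannot be negative)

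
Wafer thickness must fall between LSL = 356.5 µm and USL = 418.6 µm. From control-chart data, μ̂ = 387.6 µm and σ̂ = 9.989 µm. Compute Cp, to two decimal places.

Cp = (USL − LSL) / (6σ̂) = (418.6 − 356.5) / (6 × 9.989) = 62.1000 / 59.9340 = 1.0361

1.04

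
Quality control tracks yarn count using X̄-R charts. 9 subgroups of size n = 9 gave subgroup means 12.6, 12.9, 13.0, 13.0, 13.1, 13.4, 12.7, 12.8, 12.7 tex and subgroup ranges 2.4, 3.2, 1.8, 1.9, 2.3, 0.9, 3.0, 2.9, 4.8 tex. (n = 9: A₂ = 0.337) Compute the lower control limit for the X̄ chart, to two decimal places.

12.04

X̄̄ = (12.6 + 12.9 + 13.0 + 13.0 + 13.1 + 13.4 + 12.7 + 12.8 + 12.7) / 9 = 116.2000 / 9 = 12.9111
R̄ = (2.4 + 3.2 + 1.8 + 1.9 + 2.3 + 0.9 + 3.0 + 2.9 + 4.8) / 9 = 23.2000 / 9 = 2.5778
LCL = X̄̄ − A₂·R̄ = 12.9111 − 0.337 × 2.5778 = 12.0424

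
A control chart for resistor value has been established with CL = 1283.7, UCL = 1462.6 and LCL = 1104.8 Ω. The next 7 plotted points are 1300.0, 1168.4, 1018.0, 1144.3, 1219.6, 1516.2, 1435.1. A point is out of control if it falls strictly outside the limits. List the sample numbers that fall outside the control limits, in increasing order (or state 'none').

Compare each point to [1104.8, 1462.6]: sample 3 = 1018.0 < LCL; sample 6 = 1516.2 > UCL.

3, 6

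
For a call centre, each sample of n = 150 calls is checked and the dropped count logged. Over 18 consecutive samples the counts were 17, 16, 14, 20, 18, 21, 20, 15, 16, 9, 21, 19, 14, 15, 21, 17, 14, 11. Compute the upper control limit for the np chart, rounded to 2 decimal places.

p̄ = Σdᵢ / (k·n) = 298 / (18 × 150) = 0.11037
UCL = np̄ + 3·√(np̄(1−p̄)) = 16.5556 + 3 × √(16.5556×0.88963) = 16.5556 + 3 × 3.8377 = 28.0688

28.07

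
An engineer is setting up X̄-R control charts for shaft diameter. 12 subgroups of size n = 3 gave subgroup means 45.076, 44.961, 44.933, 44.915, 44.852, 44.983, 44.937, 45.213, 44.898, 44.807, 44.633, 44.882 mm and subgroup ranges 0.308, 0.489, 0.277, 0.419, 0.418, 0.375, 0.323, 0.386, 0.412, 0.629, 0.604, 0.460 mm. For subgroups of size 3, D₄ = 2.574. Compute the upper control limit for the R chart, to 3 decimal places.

R̄ = (0.308 + 0.489 + 0.277 + 0.419 + 0.418 + 0.375 + 0.323 + 0.386 + 0.412 + 0.629 + 0.604 + 0.460) / 12 = 5.1000 / 12 = 0.4250
UCL_R = D₄·R̄ = 2.574 × 0.4250 = 1.0939

1.094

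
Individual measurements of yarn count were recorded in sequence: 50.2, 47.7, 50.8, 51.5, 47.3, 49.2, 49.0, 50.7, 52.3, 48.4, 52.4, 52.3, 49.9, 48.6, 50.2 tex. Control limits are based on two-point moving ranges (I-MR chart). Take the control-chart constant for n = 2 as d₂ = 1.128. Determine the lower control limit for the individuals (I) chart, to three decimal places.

44.486

X̄ = (50.2 + 47.7 + 50.8 + 51.5 + 47.3 + 49.2 + 49.0 + 50.7 + 52.3 + 48.4 + 52.4 + 52.3 + 49.9 + 48.6 + 50.2) / 15 = 50.0333
Moving ranges: 2.5, 3.1, 0.7, 4.2, 1.9, 0.2, 1.7, 1.6, 3.9, 4.0, 0.1, 2.4, 1.3, 1.6; M̄R̄ = 29.2000 / 14 = 2.0857
LCL = X̄ − 3·M̄R̄/d₂ = 50.0333 − 3 × 2.0857 / 1.128 = 44.4862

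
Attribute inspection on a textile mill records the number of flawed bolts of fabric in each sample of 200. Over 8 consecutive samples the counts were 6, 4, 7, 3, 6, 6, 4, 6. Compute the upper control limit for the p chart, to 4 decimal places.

p̄ = Σdᵢ / (k·n) = 42 / (8 × 200) = 0.02625
UCL = p̄ + 3·√(p̄(1−p̄)/n) = 0.02625 + 3 × √(0.02625×0.97375/200) = 0.02625 + 3 × 0.01131 = 0.06017

0.0602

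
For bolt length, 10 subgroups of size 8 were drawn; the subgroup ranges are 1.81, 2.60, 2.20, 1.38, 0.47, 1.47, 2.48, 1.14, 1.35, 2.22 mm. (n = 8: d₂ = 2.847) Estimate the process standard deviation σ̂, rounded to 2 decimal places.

0.60

R̄ = (1.81 + 2.60 + 2.20 + 1.38 + 0.47 + 1.47 + 2.48 + 1.14 + 1.35 + 2.22) / 10 = 1.7120
σ̂ = R̄ / d₂ = 1.7120 / 2.847 = 0.6013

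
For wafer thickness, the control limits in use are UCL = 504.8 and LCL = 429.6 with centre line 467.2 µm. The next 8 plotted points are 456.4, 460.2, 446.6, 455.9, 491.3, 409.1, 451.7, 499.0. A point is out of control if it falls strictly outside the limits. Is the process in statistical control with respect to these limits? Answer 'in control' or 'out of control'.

Compare each point to [429.6, 504.8]: sample 6 = 409.1 < LCL.

out of control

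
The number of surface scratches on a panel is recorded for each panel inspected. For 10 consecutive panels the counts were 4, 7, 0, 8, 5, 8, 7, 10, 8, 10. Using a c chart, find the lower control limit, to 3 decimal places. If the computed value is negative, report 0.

0.000

c̄ = (4 + 7 + 0 + 8 + 5 + 8 + 7 + 10 + 8 + 10) / 10 = 67 / 10 = 6.7000
LCL = c̄ − 3√c̄ = 6.7000 − 3 × 2.5884 = -1.0653 → 0 (cannot be negative)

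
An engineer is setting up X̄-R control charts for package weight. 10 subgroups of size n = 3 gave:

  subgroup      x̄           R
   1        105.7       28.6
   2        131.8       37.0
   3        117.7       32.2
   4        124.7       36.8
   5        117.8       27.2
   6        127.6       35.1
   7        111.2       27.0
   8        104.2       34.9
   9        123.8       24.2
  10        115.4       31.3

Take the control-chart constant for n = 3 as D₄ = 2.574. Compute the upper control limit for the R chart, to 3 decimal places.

R̄ = (28.6 + 37.0 + 32.2 + 36.8 + 27.2 + 35.1 + 27.0 + 34.9 + 24.2 + 31.3) / 10 = 314.3000 / 10 = 31.4300
UCL_R = D₄·R̄ = 2.574 × 31.4300 = 80.9008

80.901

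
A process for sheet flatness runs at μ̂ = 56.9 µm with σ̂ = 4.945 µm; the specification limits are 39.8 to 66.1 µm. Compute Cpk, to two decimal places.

0.62

Cpu = (USL − μ̂) / (3σ̂) = (66.1 − 56.9) / (3 × 4.945) = 0.6202; Cpl = (μ̂ − LSL) / (3σ̂) = (56.9 − 39.8) / (3 × 4.945) = 1.1527; Cpk = min(Cpu, Cpl) = 0.6202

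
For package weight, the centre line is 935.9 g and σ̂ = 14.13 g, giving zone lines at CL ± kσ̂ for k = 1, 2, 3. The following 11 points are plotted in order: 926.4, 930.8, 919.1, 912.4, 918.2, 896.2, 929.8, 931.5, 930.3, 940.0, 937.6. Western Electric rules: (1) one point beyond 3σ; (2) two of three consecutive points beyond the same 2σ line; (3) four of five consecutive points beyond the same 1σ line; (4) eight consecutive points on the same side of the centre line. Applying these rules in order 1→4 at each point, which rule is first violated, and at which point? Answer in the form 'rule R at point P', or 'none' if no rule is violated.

rule 3 at point 6

Zone of each point (C = within 1σ̂, B = 1σ̂–2σ̂, A = 2σ̂–3σ̂, * = beyond 3σ̂; sign = side of CL): 1:-C, 2:-C, 3:-B, 4:-B, 5:-B, 6:-A, 7:-C, 8:-C, 9:-C, 10:+C, 11:+C
Rule 3 (four of five consecutive points beyond the same 1σ limit) is satisfied at point 6.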